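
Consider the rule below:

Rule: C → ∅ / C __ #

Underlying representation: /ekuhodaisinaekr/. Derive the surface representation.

ekuhodaisinaek

/r/ is the second consonant of a word-final cluster /kr/, so it deletes.
The other instances of /k/, /h/, /d/, /s/, /n/ do not occur in the required environment and remain unchanged.
Surface form: [ekuhodaisinaek].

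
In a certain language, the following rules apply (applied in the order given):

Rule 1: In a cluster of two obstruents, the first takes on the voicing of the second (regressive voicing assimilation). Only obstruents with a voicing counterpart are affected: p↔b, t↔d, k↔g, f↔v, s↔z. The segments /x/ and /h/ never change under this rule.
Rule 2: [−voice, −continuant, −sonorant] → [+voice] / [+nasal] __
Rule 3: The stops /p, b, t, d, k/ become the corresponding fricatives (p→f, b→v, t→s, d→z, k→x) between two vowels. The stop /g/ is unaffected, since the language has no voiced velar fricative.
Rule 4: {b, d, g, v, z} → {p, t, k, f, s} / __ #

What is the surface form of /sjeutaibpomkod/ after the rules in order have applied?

Rule 1 (regressive voicing assimilation): /b/ precedes the voiceless obstruent /p/, so it devoices to [p] by assimilation. /sjeutaibpomkod/ → sjeutaippomkod.
Rule 2 (post-nasal voicing): /k/ is a voiceless stop immediately after the nasal /m/, so it voices to [g]. /sjeutaippomkod/ → sjeutaippomgod.
Rule 3 (intervocalic spirantization): /t/ is a stop between vowels /u/ and /a/, so it spirantizes to the fricative [s]. /sjeutaippomgod/ → sjeusaippomgod.
Rule 4 (final devoicing): /d/ is a voiced obstruent in word-final position, so it devoices to [t]. /sjeusaippomgod/ → sjeusaippomgot.

sjeusaippomgot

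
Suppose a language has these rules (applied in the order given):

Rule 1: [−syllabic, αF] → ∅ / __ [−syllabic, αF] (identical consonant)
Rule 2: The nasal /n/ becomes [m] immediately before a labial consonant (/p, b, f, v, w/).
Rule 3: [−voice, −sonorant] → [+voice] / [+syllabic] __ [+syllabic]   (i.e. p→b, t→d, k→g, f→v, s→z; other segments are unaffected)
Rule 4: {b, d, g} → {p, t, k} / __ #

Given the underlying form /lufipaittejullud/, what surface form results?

Rule 1 (degemination): /tt/ is a geminate; the first /t/ deletes. /ll/ is a geminate; the first /l/ deletes. /lufipaittejullud/ → lufipaitejulud.
Rule 2 (nasal place assimilation): no segment meets the environment; /lufipaitejulud/ is unchanged.
Rule 3 (intervocalic voicing): /f/ is a voiceless obstruent between vowels /u/ and /i/, so it voices to [v]. /p/ is a voiceless obstruent between vowels /i/ and /a/, so it voices to [b]. /t/ is a voiceless obstruent between vowels /i/ and /e/, so it voices to [d]. /lufipaitejulud/ → luvibaidejulud.
Rule 4 (final devoicing): /d/ is a voiced stop in word-final position, so it devoices to [t]. /luvibaidejulud/ → luvibaidejulut.

luvibaidejulut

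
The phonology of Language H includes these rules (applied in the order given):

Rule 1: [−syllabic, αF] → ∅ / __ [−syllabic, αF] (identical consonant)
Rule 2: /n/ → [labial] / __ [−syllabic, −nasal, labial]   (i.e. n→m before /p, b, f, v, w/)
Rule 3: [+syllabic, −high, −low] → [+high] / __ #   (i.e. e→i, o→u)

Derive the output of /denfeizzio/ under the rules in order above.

demfeiziu

Rule 1 (degemination): /zz/ is a geminate; the first /z/ deletes. /denfeizzio/ → denfeizio.
Rule 2 (nasal place assimilation): /n/ precedes the labial consonant /f/, so it assimilates in place to [m]. /denfeizio/ → demfeizio.
Rule 3 (final vowel raising): /o/ is a mid vowel in word-final position, so it raises to [u]. /demfeizio/ → demfeiziu.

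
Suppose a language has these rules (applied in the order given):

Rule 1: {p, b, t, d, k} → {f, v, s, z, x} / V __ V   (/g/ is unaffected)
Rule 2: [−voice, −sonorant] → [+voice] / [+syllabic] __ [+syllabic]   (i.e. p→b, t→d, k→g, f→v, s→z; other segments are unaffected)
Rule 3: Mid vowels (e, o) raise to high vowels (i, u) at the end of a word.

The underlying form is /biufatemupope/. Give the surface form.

biuvazemuvovi

Rule 1 (intervocalic spirantization): /t/ is a stop between vowels /a/ and /e/, so it spirantizes to the fricative [s]. /p/ is a stop between vowels /u/ and /o/, so it spirantizes to the fricative [f]. /p/ is a stop between vowels /o/ and /e/, so it spirantizes to the fricative [f]. /biufatemupope/ → biufasemufofe.
Rule 2 (intervocalic voicing): /f/ is a voiceless obstruent between vowels /u/ and /a/, so it voices to [v]. /s/ is a voiceless obstruent between vowels /a/ and /e/, so it voices to [z]. /f/ is a voiceless obstruent between vowels /u/ and /o/, so it voices to [v]. /f/ is a voiceless obstruent between vowels /o/ and /e/, so it voices to [v]. /biufasemufofe/ → biuvazemuvove.
Rule 3 (final vowel raising): /e/ is a mid vowel in word-final position, so it raises to [i]. /biuvazemuvove/ → biuvazemuvovi.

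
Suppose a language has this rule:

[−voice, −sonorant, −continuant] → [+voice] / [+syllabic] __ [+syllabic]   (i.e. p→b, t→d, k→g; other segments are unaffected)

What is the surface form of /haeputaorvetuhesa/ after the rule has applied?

/p/ is a voiceless stop between vowels /e/ and /u/, so it voices to [b].
/t/ is a voiceless stop between vowels /u/ and /a/, so it voices to [d].
/t/ is a voiceless stop between vowels /e/ and /u/, so it voices to [d].
Surface form: [haebudaorveduhesa].

haebudaorveduhesa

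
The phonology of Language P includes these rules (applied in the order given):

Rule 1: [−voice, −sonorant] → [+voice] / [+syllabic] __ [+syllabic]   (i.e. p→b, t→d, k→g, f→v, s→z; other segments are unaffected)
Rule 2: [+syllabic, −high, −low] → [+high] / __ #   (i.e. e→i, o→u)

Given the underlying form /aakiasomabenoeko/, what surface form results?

aagiazomabenoegu

Rule 1 (intervocalic voicing): /k/ is a voiceless obstruent between vowels /a/ and /i/, so it voices to [g]. /s/ is a voiceless obstruent between vowels /a/ and /o/, so it voices to [z]. /k/ is a voiceless obstruent between vowels /e/ and /o/, so it voices to [g]. /aakiasomabenoeko/ → aagiazomabenoego.
Rule 2 (final vowel raising): /o/ is a mid vowel in word-final position, so it raises to [u]. /aagiazomabenoego/ → aagiazomabenoegu.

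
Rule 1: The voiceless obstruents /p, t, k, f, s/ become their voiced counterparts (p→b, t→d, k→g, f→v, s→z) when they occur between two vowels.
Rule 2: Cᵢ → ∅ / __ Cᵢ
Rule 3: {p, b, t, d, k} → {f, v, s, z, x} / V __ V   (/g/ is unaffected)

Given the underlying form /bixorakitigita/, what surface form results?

bixoragizigiza

Rule 1 (intervocalic voicing): /k/ is a voiceless obstruent between vowels /a/ and /i/, so it voices to [g]. /t/ is a voiceless obstruent between vowels /i/ and /i/, so it voices to [d]. /t/ is a voiceless obstruent between vowels /i/ and /a/, so it voices to [d]. /bixorakitigita/ → bixoragidigida.
Rule 2 (degemination): no segment meets the environment; /bixoragidigida/ is unchanged.
Rule 3 (intervocalic spirantization): /d/ is a stop between vowels /i/ and /i/, so it spirantizes to the fricative [z]. /d/ is a stop between vowels /i/ and /a/, so it spirantizes to the fricative [z]. /bixoragidigida/ → bixoragizigiza.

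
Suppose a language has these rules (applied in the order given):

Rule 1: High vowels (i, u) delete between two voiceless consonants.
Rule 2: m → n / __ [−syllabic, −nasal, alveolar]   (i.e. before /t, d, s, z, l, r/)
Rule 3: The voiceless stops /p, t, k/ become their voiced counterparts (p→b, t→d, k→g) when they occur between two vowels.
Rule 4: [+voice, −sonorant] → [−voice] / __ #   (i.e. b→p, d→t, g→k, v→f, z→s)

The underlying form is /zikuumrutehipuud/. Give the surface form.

ziguunrudehpuut

Rule 1 (high vowel syncope): /i/ is a high vowel flanked by voiceless consonants /h/ and /p/, so it deletes. /zikuumrutehipuud/ → zikuumrutehpuud.
Rule 2 (nasal place assimilation): /m/ precedes the alveolar consonant /r/, so it assimilates in place to [n]. /zikuumrutehpuud/ → zikuunrutehpuud.
Rule 3 (intervocalic voicing): /k/ is a voiceless stop between vowels /i/ and /u/, so it voices to [g]. /t/ is a voiceless stop between vowels /u/ and /e/, so it voices to [d]. /zikuunrutehpuud/ → ziguunrudehpuud.
Rule 4 (final devoicing): /d/ is a voiced obstruent in word-final position, so it devoices to [t]. /ziguunrudehpuud/ → ziguunrudehpuut.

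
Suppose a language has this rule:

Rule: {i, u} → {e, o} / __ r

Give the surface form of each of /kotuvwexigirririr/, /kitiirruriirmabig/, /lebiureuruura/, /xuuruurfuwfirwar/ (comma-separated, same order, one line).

kotuvwexigerrerer, kitierroriermabig, lebioreoruora, xuoruorfuwferwar

/kotuvwexigirririr/: /i/ is a high vowel immediately before /r/, so it lowers to [e]. /i/ is a high vowel immediately before /r/, so it lowers to [e]. /i/ is a high vowel immediately before /r/, so it lowers to [e]. → [kotuvwexigerrerer].
/kitiirruriirmabig/: /i/ is a high vowel immediately before /r/, so it lowers to [e]. /u/ is a high vowel immediately before /r/, so it lowers to [o]. /i/ is a high vowel immediately before /r/, so it lowers to [e]. → [kitierroriermabig].
/lebiureuruura/: /u/ is a high vowel immediately before /r/, so it lowers to [o]. /u/ is a high vowel immediately before /r/, so it lowers to [o]. /u/ is a high vowel immediately before /r/, so it lowers to [o]. → [lebioreoruora].
/xuuruurfuwfirwar/: /u/ is a high vowel immediately before /r/, so it lowers to [o]. /u/ is a high vowel immediately before /r/, so it lowers to [o]. /i/ is a high vowel immediately before /r/, so it lowers to [e]. → [xuoruorfuwferwar].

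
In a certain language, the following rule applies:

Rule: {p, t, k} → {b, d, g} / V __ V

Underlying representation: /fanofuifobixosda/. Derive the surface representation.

No segment of /fanofuifobixosda/ meets the structural description of the rule, so the form surfaces unchanged.

fanofuifobixosda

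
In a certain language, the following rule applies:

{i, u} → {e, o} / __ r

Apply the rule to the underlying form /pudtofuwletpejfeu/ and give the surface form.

pudtofuwletpejfeu

No segment of /pudtofuwletpejfeu/ meets the structural description of the rule, so the form surfaces unchanged.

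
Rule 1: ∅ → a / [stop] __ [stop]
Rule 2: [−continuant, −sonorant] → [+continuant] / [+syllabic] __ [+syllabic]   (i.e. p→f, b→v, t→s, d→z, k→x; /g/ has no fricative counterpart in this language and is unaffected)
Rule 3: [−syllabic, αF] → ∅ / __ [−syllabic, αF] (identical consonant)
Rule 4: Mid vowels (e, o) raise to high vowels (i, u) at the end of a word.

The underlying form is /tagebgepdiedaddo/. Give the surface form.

tagevagefaziezazazu

Rule 1 (stop-cluster a-epenthesis): /b/ and /g/ form a stop–stop cluster, so [a] is inserted between them. /p/ and /d/ form a stop–stop cluster, so [a] is inserted between them. /d/ and /d/ form a stop–stop cluster, so [a] is inserted between them. /tagebgepdiedaddo/ → tagebagepadiedadado.
Rule 2 (intervocalic spirantization): /b/ is a stop between vowels /e/ and /a/, so it spirantizes to the fricative [v]. /p/ is a stop between vowels /e/ and /a/, so it spirantizes to the fricative [f]. /d/ is a stop between vowels /a/ and /i/, so it spirantizes to the fricative [z]. /d/ is a stop between vowels /e/ and /a/, so it spirantizes to the fricative [z]. /d/ is a stop between vowels /a/ and /a/, so it spirantizes to the fricative [z]. /d/ is a stop between vowels /a/ and /o/, so it spirantizes to the fricative [z]. /tagebagepadiedadado/ → tagevagefaziezazazo.
Rule 3 (degemination): no segment meets the environment; /tagevagefaziezazazo/ is unchanged.
Rule 4 (final vowel raising): /o/ is a mid vowel in word-final position, so it raises to [u]. /tagevagefaziezazazo/ → tagevagefaziezazazu.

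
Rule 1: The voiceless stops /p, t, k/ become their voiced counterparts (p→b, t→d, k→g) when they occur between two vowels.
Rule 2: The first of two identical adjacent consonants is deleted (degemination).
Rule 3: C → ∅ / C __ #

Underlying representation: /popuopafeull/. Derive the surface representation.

Rule 1 (intervocalic voicing): /p/ is a voiceless stop between vowels /o/ and /u/, so it voices to [b]. /p/ is a voiceless stop between vowels /o/ and /a/, so it voices to [b]. /popuopafeull/ → pobuobafeull.
Rule 2 (degemination): /ll/ is a geminate; the first /l/ deletes. /pobuobafeull/ → pobuobafeul.
Rule 3 (final cluster simplification): no segment meets the environment; /pobuobafeul/ is unchanged.

pobuobafeul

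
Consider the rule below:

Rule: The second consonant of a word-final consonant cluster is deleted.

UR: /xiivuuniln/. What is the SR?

xiivuunil

/n/ is the second consonant of a word-final cluster /ln/, so it deletes.
Surface form: [xiivuunil].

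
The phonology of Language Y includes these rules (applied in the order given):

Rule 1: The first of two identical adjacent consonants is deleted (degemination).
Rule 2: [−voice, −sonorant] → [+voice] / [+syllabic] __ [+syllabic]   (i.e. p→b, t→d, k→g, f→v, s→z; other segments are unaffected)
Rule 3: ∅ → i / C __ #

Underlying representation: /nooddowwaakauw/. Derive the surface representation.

noodowaagauwi

Rule 1 (degemination): /dd/ is a geminate; the first /d/ deletes. /ww/ is a geminate; the first /w/ deletes. /nooddowwaakauw/ → noodowaakauw.
Rule 2 (intervocalic voicing): /k/ is a voiceless obstruent between vowels /a/ and /a/, so it voices to [g]. /noodowaakauw/ → noodowaagauw.
Rule 3 (final i-epenthesis): the form ends in the consonant /w/, so [i] is inserted word-finally. /noodowaagauw/ → noodowaagauwi.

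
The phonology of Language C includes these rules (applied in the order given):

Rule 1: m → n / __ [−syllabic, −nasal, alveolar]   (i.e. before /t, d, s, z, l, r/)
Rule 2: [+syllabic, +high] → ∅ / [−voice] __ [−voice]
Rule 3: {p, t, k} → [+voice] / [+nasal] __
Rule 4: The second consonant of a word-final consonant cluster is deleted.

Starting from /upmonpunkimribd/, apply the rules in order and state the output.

upmonbunginrib

Rule 1 (nasal place assimilation): /m/ precedes the alveolar consonant /r/, so it assimilates in place to [n]. /upmonpunkimribd/ → upmonpunkinribd.
Rule 2 (high vowel syncope): no segment meets the environment; /upmonpunkinribd/ is unchanged.
Rule 3 (post-nasal voicing): /p/ is a voiceless stop immediately after the nasal /n/, so it voices to [b]. /k/ is a voiceless stop immediately after the nasal /n/, so it voices to [g]. /upmonpunkinribd/ → upmonbunginribd.
Rule 4 (final cluster simplification): /d/ is the second consonant of a word-final cluster /bd/, so it deletes. /upmonbunginribd/ → upmonbunginrib.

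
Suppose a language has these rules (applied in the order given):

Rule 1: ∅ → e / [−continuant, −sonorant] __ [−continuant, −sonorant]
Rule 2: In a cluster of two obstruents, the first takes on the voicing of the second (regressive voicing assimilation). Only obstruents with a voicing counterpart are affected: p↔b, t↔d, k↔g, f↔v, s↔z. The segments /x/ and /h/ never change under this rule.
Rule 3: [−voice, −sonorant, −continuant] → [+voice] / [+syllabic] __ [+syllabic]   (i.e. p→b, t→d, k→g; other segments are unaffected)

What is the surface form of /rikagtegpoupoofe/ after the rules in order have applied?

rigagedegebouboofe

Rule 1 (stop-cluster e-epenthesis): /g/ and /t/ form a stop–stop cluster, so [e] is inserted between them. /g/ and /p/ form a stop–stop cluster, so [e] is inserted between them. /rikagtegpoupoofe/ → rikagetegepoupoofe.
Rule 2 (regressive voicing assimilation): no segment meets the environment; /rikagetegepoupoofe/ is unchanged.
Rule 3 (intervocalic voicing): /k/ is a voiceless stop between vowels /i/ and /a/, so it voices to [g]. /t/ is a voiceless stop between vowels /e/ and /e/, so it voices to [d]. /p/ is a voiceless stop between vowels /e/ and /o/, so it voices to [b]. /p/ is a voiceless stop between vowels /u/ and /o/, so it voices to [b]. /rikagetegepoupoofe/ → rigagedegebouboofe.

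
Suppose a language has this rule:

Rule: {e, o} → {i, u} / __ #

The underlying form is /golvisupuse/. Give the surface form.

Scanning /golvisupuse/: /o/ at position 2 is not in the conditioning environment; /e/ is a mid vowel in word-final position, so it raises to [i].
Result: [golvisupusi].

golvisupusi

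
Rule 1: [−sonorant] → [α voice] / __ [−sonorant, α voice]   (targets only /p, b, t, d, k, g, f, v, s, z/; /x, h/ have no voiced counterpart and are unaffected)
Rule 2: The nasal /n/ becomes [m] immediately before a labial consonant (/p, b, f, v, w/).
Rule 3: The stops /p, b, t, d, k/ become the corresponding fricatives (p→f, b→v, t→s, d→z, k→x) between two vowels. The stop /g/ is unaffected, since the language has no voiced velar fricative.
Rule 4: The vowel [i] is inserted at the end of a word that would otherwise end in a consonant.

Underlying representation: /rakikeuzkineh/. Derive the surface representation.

Rule 1 (regressive voicing assimilation): /z/ precedes the voiceless obstruent /k/, so it devoices to [s] by assimilation. /rakikeuzkineh/ → rakikeuskineh.
Rule 2 (nasal place assimilation): no segment meets the environment; /rakikeuskineh/ is unchanged.
Rule 3 (intervocalic spirantization): /k/ is a stop between vowels /a/ and /i/, so it spirantizes to the fricative [x]. /k/ is a stop between vowels /i/ and /e/, so it spirantizes to the fricative [x]. /rakikeuskineh/ → raxixeuskineh.
Rule 4 (final i-epenthesis): the form ends in the consonant /h/, so [i] is inserted word-finally. /raxixeuskineh/ → raxixeuskinehi.

raxixeuskinehi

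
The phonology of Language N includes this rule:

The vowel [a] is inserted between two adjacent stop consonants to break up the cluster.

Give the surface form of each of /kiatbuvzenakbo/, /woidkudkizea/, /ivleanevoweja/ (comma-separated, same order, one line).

/kiatbuvzenakbo/: /t/ and /b/ form a stop–stop cluster, so [a] is inserted between them. /k/ and /b/ form a stop–stop cluster, so [a] is inserted between them. → [kiatabuvzenakabo].
/woidkudkizea/: /d/ and /k/ form a stop–stop cluster, so [a] is inserted between them. /d/ and /k/ form a stop–stop cluster, so [a] is inserted between them. → [woidakudakizea].
/ivleanevoweja/: the rule's environment is not met; surfaces unchanged as [ivleanevoweja].

kiatabuvzenakabo, woidakudakizea, ivleanevoweja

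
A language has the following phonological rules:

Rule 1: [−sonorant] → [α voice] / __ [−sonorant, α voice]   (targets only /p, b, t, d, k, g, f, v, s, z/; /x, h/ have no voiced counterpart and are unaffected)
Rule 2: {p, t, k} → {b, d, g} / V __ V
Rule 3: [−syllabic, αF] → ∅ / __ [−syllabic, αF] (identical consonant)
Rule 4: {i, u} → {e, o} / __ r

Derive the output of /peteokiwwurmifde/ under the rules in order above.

Rule 1 (regressive voicing assimilation): /f/ precedes the voiced obstruent /d/, so it voices to [v] by assimilation. /peteokiwwurmifde/ → peteokiwwurmivde.
Rule 2 (intervocalic voicing): /t/ is a voiceless stop between vowels /e/ and /e/, so it voices to [d]. /k/ is a voiceless stop between vowels /o/ and /i/, so it voices to [g]. /peteokiwwurmivde/ → pedeogiwwurmivde.
Rule 3 (degemination): /ww/ is a geminate; the first /w/ deletes. /pedeogiwwurmivde/ → pedeogiwurmivde.
Rule 4 (pre-rhotic lowering): /u/ is a high vowel immediately before /r/, so it lowers to [o]. /pedeogiwurmivde/ → pedeogiwormivde.

pedeogiwormivde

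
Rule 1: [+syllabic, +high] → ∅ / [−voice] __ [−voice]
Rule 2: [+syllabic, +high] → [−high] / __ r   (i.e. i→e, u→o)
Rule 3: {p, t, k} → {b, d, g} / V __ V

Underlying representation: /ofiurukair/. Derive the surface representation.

Rule 1 (high vowel syncope): no segment meets the environment; /ofiurukair/ is unchanged.
Rule 2 (pre-rhotic lowering): /u/ is a high vowel immediately before /r/, so it lowers to [o]. /i/ is a high vowel immediately before /r/, so it lowers to [e]. /ofiurukair/ → ofiorukaer.
Rule 3 (intervocalic voicing): /k/ is a voiceless stop between vowels /u/ and /a/, so it voices to [g]. /ofiorukaer/ → ofiorugaer.

ofiorugaer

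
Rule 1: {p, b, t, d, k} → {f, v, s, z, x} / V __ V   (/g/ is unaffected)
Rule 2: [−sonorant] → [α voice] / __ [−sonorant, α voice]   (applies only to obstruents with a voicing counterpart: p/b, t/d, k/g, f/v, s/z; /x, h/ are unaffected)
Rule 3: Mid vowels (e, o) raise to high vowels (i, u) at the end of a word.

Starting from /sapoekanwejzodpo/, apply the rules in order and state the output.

Rule 1 (intervocalic spirantization): /p/ is a stop between vowels /a/ and /o/, so it spirantizes to the fricative [f]. /k/ is a stop between vowels /e/ and /a/, so it spirantizes to the fricative [x]. /sapoekanwejzodpo/ → safoexanwejzodpo.
Rule 2 (regressive voicing assimilation): /d/ precedes the voiceless obstruent /p/, so it devoices to [t] by assimilation. /safoexanwejzodpo/ → safoexanwejzotpo.
Rule 3 (final vowel raising): /o/ is a mid vowel in word-final position, so it raises to [u]. /safoexanwejzotpo/ → safoexanwejzotpu.

safoexanwejzotpu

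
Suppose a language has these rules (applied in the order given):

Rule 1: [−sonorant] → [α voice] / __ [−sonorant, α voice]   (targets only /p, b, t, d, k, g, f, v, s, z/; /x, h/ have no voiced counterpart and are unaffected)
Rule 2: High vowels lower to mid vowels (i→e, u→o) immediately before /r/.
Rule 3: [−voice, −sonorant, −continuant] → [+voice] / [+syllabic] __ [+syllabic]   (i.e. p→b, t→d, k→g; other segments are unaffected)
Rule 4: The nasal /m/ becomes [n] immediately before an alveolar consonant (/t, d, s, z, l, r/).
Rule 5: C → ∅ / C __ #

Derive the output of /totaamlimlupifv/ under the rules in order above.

todaanlinlubiv

Rule 1 (regressive voicing assimilation): /f/ precedes the voiced obstruent /v/, so it voices to [v] by assimilation. /totaamlimlupifv/ → totaamlimlupivv.
Rule 2 (pre-rhotic lowering): no segment meets the environment; /totaamlimlupivv/ is unchanged.
Rule 3 (intervocalic voicing): /t/ is a voiceless stop between vowels /o/ and /a/, so it voices to [d]. /p/ is a voiceless stop between vowels /u/ and /i/, so it voices to [b]. /totaamlimlupivv/ → todaamlimlubivv.
Rule 4 (nasal place assimilation): /m/ precedes the alveolar consonant /l/, so it assimilates in place to [n]. /m/ precedes the alveolar consonant /l/, so it assimilates in place to [n]. /todaamlimlubivv/ → todaanlinlubivv.
Rule 5 (final cluster simplification): /v/ is the second consonant of a word-final cluster /vv/, so it deletes. /todaanlinlubivv/ → todaanlinlubiv.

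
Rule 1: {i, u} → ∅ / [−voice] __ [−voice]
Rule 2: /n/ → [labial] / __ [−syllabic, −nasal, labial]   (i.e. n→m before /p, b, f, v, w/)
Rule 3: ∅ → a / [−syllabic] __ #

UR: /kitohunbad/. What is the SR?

ktohumbada

Rule 1 (high vowel syncope): /i/ is a high vowel flanked by voiceless consonants /k/ and /t/, so it deletes. /kitohunbad/ → ktohunbad.
Rule 2 (nasal place assimilation): /n/ precedes the labial consonant /b/, so it assimilates in place to [m]. /ktohunbad/ → ktohumbad.
Rule 3 (final a-epenthesis): the form ends in the consonant /d/, so [a] is inserted word-finally. /ktohumbad/ → ktohumbada.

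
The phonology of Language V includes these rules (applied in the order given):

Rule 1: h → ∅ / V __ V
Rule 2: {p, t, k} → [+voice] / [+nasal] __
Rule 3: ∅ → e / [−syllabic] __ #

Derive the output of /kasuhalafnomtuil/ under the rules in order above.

Rule 1 (intervocalic h-deletion): /h/ occurs between vowels /u/ and /a/, so it deletes. /kasuhalafnomtuil/ → kasualafnomtuil.
Rule 2 (post-nasal voicing): /t/ is a voiceless stop immediately after the nasal /m/, so it voices to [d]. /kasualafnomtuil/ → kasualafnomduil.
Rule 3 (final e-epenthesis): the form ends in the consonant /l/, so [e] is inserted word-finally. /kasualafnomduil/ → kasualafnomduile.

kasualafnomduile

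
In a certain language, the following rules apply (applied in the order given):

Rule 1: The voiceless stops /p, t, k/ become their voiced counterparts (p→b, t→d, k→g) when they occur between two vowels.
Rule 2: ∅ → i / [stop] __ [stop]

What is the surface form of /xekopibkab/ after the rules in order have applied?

xegobibikab

Rule 1 (intervocalic voicing): /k/ is a voiceless stop between vowels /e/ and /o/, so it voices to [g]. /p/ is a voiceless stop between vowels /o/ and /i/, so it voices to [b]. /xekopibkab/ → xegobibkab.
Rule 2 (stop-cluster i-epenthesis): /b/ and /k/ form a stop–stop cluster, so [i] is inserted between them. /xegobibkab/ → xegobibikab.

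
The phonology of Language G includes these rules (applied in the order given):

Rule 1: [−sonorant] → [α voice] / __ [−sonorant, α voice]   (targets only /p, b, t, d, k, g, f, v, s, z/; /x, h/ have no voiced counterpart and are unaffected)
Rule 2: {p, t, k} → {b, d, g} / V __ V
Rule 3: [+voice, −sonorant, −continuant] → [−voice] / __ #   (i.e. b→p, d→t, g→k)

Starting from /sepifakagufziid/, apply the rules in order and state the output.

sebifagaguvziit

Rule 1 (regressive voicing assimilation): /f/ precedes the voiced obstruent /z/, so it voices to [v] by assimilation. /sepifakagufziid/ → sepifakaguvziid.
Rule 2 (intervocalic voicing): /p/ is a voiceless stop between vowels /e/ and /i/, so it voices to [b]. /k/ is a voiceless stop between vowels /a/ and /a/, so it voices to [g]. /sepifakaguvziid/ → sebifagaguvziid.
Rule 3 (final devoicing): /d/ is a voiced stop in word-final position, so it devoices to [t]. /sebifagaguvziid/ → sebifagaguvziit.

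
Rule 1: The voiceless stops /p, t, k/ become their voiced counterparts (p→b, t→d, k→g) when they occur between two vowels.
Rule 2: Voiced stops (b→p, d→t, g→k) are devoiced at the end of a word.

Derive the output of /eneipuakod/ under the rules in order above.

eneibuagot

Rule 1 (intervocalic voicing): /p/ is a voiceless stop between vowels /i/ and /u/, so it voices to [b]. /k/ is a voiceless stop between vowels /a/ and /o/, so it voices to [g]. /eneipuakod/ → eneibuagod.
Rule 2 (final devoicing): /d/ is a voiced stop in word-final position, so it devoices to [t]. /eneibuagod/ → eneibuagot.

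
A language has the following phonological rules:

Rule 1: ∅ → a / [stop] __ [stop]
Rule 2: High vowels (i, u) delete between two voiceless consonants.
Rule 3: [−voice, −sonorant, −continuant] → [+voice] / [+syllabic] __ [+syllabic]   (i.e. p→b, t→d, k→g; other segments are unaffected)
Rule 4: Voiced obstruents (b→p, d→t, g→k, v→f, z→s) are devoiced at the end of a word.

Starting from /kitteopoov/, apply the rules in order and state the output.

Rule 1 (stop-cluster a-epenthesis): /t/ and /t/ form a stop–stop cluster, so [a] is inserted between them. /kitteopoov/ → kitateopoov.
Rule 2 (high vowel syncope): /i/ is a high vowel flanked by voiceless consonants /k/ and /t/, so it deletes. /kitateopoov/ → ktateopoov.
Rule 3 (intervocalic voicing): /t/ is a voiceless stop between vowels /a/ and /e/, so it voices to [d]. /p/ is a voiceless stop between vowels /o/ and /o/, so it voices to [b]. /ktateopoov/ → ktadeoboov.
Rule 4 (final devoicing): /v/ is a voiced obstruent in word-final position, so it devoices to [f]. /ktadeoboov/ → ktadeoboof.

ktadeoboof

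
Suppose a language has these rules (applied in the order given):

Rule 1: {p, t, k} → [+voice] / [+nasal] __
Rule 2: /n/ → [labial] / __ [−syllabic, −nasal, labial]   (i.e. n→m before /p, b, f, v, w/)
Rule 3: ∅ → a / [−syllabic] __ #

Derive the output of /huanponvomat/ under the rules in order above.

huambomvomata

Rule 1 (post-nasal voicing): /p/ is a voiceless stop immediately after the nasal /n/, so it voices to [b]. /huanponvomat/ → huanbonvomat.
Rule 2 (nasal place assimilation): /n/ precedes the labial consonant /b/, so it assimilates in place to [m]. /n/ precedes the labial consonant /v/, so it assimilates in place to [m]. /huanbonvomat/ → huambomvomat.
Rule 3 (final a-epenthesis): the form ends in the consonant /t/, so [a] is inserted word-finally. /huambomvomat/ → huambomvomata.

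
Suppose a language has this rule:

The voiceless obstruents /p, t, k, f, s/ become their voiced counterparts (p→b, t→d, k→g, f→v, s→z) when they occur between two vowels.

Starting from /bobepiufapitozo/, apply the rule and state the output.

/p/ is a voiceless obstruent between vowels /e/ and /i/, so it voices to [b].
/f/ is a voiceless obstruent between vowels /u/ and /a/, so it voices to [v].
/p/ is a voiceless obstruent between vowels /a/ and /i/, so it voices to [b].
/t/ is a voiceless obstruent between vowels /i/ and /o/, so it voices to [d].
Surface form: [bobebiuvabidozo].

bobebiuvabidozo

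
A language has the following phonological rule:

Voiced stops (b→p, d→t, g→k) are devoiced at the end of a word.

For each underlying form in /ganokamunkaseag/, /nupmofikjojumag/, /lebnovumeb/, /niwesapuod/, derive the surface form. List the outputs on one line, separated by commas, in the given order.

ganokamunkaseak, nupmofikjojumak, lebnovumep, niwesapuot

/ganokamunkaseag/: /g/ is a voiced stop in word-final position, so it devoices to [k]. → [ganokamunkaseak].
/nupmofikjojumag/: /g/ is a voiced stop in word-final position, so it devoices to [k]. → [nupmofikjojumak].
/lebnovumeb/: /b/ is a voiced stop in word-final position, so it devoices to [p]. → [lebnovumep].
/niwesapuod/: /d/ is a voiced stop in word-final position, so it devoices to [t]. → [niwesapuot].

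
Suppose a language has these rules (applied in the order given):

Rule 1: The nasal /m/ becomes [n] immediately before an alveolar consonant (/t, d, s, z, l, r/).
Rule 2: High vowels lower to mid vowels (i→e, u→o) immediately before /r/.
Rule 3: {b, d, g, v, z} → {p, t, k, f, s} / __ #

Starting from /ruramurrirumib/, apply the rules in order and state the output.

roramorrerumip

Rule 1 (nasal place assimilation): no segment meets the environment; /ruramurrirumib/ is unchanged.
Rule 2 (pre-rhotic lowering): /u/ is a high vowel immediately before /r/, so it lowers to [o]. /u/ is a high vowel immediately before /r/, so it lowers to [o]. /i/ is a high vowel immediately before /r/, so it lowers to [e]. /ruramurrirumib/ → roramorrerumib.
Rule 3 (final devoicing): /b/ is a voiced obstruent in word-final position, so it devoices to [p]. /roramorrerumib/ → roramorrerumip.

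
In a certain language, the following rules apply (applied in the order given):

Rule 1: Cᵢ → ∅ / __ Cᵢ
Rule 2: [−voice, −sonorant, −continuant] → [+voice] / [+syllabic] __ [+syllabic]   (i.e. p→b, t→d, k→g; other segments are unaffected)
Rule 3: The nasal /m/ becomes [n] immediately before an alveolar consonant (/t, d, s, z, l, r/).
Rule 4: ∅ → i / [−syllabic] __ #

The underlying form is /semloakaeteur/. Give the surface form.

senloagaedeuri

Rule 1 (degemination): no segment meets the environment; /semloakaeteur/ is unchanged.
Rule 2 (intervocalic voicing): /k/ is a voiceless stop between vowels /a/ and /a/, so it voices to [g]. /t/ is a voiceless stop between vowels /e/ and /e/, so it voices to [d]. /semloakaeteur/ → semloagaedeur.
Rule 3 (nasal place assimilation): /m/ precedes the alveolar consonant /l/, so it assimilates in place to [n]. /semloagaedeur/ → senloagaedeur.
Rule 4 (final i-epenthesis): the form ends in the consonant /r/, so [i] is inserted word-finally. /senloagaedeur/ → senloagaedeuri.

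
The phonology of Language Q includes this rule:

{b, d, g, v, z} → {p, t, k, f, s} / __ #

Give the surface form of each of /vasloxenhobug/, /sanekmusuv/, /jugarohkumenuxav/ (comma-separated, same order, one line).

/vasloxenhobug/: /g/ is a voiced obstruent in word-final position, so it devoices to [k]. → [vasloxenhobuk].
/sanekmusuv/: /v/ is a voiced obstruent in word-final position, so it devoices to [f]. → [sanekmusuf].
/jugarohkumenuxav/: /v/ is a voiced obstruent in word-final position, so it devoices to [f]. → [jugarohkumenuxaf].

vasloxenhobuk, sanekmusuf, jugarohkumenuxaf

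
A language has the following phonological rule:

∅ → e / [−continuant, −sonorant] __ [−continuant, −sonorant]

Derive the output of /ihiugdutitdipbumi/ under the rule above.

/g/ and /d/ form a stop–stop cluster, so [e] is inserted between them.
/t/ and /d/ form a stop–stop cluster, so [e] is inserted between them.
/p/ and /b/ form a stop–stop cluster, so [e] is inserted between them.
Surface form: [ihiugedutitedipebumi].

ihiugedutitedipebumi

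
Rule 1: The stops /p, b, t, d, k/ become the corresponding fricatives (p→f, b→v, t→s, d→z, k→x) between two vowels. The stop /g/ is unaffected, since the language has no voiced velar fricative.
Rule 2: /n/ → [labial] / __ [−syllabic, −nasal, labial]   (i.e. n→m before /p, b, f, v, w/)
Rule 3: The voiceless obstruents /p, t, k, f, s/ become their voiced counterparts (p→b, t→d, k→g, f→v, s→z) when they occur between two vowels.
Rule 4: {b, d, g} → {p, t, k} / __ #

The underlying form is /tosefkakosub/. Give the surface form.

Rule 1 (intervocalic spirantization): /k/ is a stop between vowels /a/ and /o/, so it spirantizes to the fricative [x]. /tosefkakosub/ → tosefkaxosub.
Rule 2 (nasal place assimilation): no segment meets the environment; /tosefkaxosub/ is unchanged.
Rule 3 (intervocalic voicing): /s/ is a voiceless obstruent between vowels /o/ and /e/, so it voices to [z]. /s/ is a voiceless obstruent between vowels /o/ and /u/, so it voices to [z]. /tosefkaxosub/ → tozefkaxozub.
Rule 4 (final devoicing): /b/ is a voiced stop in word-final position, so it devoices to [p]. /tozefkaxozub/ → tozefkaxozup.

tozefkaxozup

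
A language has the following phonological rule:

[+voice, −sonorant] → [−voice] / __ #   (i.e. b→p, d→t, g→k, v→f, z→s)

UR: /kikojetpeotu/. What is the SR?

No segment of /kikojetpeotu/ meets the structural description of the rule, so the form surfaces unchanged.

kikojetpeotu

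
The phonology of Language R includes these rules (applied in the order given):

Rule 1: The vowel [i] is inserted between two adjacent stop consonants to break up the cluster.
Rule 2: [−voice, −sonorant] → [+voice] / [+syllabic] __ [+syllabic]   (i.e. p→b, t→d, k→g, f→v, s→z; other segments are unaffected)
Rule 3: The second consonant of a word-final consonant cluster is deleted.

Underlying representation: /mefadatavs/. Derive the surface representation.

mevadadav

Rule 1 (stop-cluster i-epenthesis): no segment meets the environment; /mefadatavs/ is unchanged.
Rule 2 (intervocalic voicing): /f/ is a voiceless obstruent between vowels /e/ and /a/, so it voices to [v]. /t/ is a voiceless obstruent between vowels /a/ and /a/, so it voices to [d]. /mefadatavs/ → mevadadavs.
Rule 3 (final cluster simplification): /s/ is the second consonant of a word-final cluster /vs/, so it deletes. /mevadadavs/ → mevadadav.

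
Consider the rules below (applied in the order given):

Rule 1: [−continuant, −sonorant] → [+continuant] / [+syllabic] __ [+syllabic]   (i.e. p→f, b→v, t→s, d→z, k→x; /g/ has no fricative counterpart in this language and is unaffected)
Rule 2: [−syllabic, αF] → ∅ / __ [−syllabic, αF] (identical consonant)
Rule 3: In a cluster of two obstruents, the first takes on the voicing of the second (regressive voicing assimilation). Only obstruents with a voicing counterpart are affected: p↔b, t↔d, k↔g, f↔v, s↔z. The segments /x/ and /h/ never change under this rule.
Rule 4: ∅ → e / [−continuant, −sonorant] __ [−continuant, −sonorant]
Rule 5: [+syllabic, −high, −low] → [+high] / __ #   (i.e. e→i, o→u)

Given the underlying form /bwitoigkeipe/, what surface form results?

bwisoikekeifi

Rule 1 (intervocalic spirantization): /t/ is a stop between vowels /i/ and /o/, so it spirantizes to the fricative [s]. /p/ is a stop between vowels /i/ and /e/, so it spirantizes to the fricative [f]. /bwitoigkeipe/ → bwisoigkeife.
Rule 2 (degemination): no segment meets the environment; /bwisoigkeife/ is unchanged.
Rule 3 (regressive voicing assimilation): /g/ precedes the voiceless obstruent /k/, so it devoices to [k] by assimilation. /bwisoigkeife/ → bwisoikkeife.
Rule 4 (stop-cluster e-epenthesis): /k/ and /k/ form a stop–stop cluster, so [e] is inserted between them. /bwisoikkeife/ → bwisoikekeife.
Rule 5 (final vowel raising): /e/ is a mid vowel in word-final position, so it raises to [i]. /bwisoikekeife/ → bwisoikekeifi.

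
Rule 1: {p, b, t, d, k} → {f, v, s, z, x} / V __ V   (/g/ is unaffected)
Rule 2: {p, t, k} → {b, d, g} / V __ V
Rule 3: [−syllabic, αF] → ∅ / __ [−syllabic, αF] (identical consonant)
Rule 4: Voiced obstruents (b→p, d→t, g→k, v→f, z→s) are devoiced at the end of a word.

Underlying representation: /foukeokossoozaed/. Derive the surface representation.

Rule 1 (intervocalic spirantization): /k/ is a stop between vowels /u/ and /e/, so it spirantizes to the fricative [x]. /k/ is a stop between vowels /o/ and /o/, so it spirantizes to the fricative [x]. /foukeokossoozaed/ → fouxeoxossoozaed.
Rule 2 (intervocalic voicing): no segment meets the environment; /fouxeoxossoozaed/ is unchanged.
Rule 3 (degemination): /ss/ is a geminate; the first /s/ deletes. /fouxeoxossoozaed/ → fouxeoxosoozaed.
Rule 4 (final devoicing): /d/ is a voiced obstruent in word-final position, so it devoices to [t]. /fouxeoxosoozaed/ → fouxeoxosoozaet.

fouxeoxosoozaet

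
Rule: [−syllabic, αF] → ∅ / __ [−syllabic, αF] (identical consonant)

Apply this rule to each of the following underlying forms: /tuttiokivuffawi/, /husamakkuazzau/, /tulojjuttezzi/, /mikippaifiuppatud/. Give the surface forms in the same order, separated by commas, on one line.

tutiokivufawi, husamakuazau, tulojutezi, mikipaifiupatud

/tuttiokivuffawi/: /tt/ is a geminate; the first /t/ deletes. /ff/ is a geminate; the first /f/ deletes. → [tutiokivufawi].
/husamakkuazzau/: /kk/ is a geminate; the first /k/ deletes. /zz/ is a geminate; the first /z/ deletes. → [husamakuazau].
/tulojjuttezzi/: /jj/ is a geminate; the first /j/ deletes. /tt/ is a geminate; the first /t/ deletes. /zz/ is a geminate; the first /z/ deletes. → [tulojutezi].
/mikippaifiuppatud/: /pp/ is a geminate; the first /p/ deletes. /pp/ is a geminate; the first /p/ deletes. → [mikipaifiupatud].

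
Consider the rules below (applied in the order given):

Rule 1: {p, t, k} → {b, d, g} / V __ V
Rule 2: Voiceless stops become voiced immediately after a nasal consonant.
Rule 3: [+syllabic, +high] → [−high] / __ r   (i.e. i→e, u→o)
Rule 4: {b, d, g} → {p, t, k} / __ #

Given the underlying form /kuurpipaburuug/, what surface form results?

Rule 1 (intervocalic voicing): /p/ is a voiceless stop between vowels /i/ and /a/, so it voices to [b]. /kuurpipaburuug/ → kuurpibaburuug.
Rule 2 (post-nasal voicing): no segment meets the environment; /kuurpibaburuug/ is unchanged.
Rule 3 (pre-rhotic lowering): /u/ is a high vowel immediately before /r/, so it lowers to [o]. /u/ is a high vowel immediately before /r/, so it lowers to [o]. /kuurpibaburuug/ → kuorpibaboruug.
Rule 4 (final devoicing): /g/ is a voiced stop in word-final position, so it devoices to [k]. /kuorpibaboruug/ → kuorpibaboruuk.

kuorpibaboruuk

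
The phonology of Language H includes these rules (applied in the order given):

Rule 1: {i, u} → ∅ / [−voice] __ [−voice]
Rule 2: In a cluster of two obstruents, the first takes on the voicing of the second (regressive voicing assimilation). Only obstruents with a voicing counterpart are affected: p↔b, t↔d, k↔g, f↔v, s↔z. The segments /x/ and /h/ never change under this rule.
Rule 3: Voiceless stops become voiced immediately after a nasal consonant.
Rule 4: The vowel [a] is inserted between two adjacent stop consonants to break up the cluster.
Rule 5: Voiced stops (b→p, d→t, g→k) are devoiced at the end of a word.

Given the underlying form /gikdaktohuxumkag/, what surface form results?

Rule 1 (high vowel syncope): /u/ is a high vowel flanked by voiceless consonants /h/ and /x/, so it deletes. /gikdaktohuxumkag/ → gikdaktohxumkag.
Rule 2 (regressive voicing assimilation): /k/ precedes the voiced obstruent /d/, so it voices to [g] by assimilation. /gikdaktohxumkag/ → gigdaktohxumkag.
Rule 3 (post-nasal voicing): /k/ is a voiceless stop immediately after the nasal /m/, so it voices to [g]. /gigdaktohxumkag/ → gigdaktohxumgag.
Rule 4 (stop-cluster a-epenthesis): /g/ and /d/ form a stop–stop cluster, so [a] is inserted between them. /k/ and /t/ form a stop–stop cluster, so [a] is inserted between them. /gigdaktohxumgag/ → gigadakatohxumgag.
Rule 5 (final devoicing): /g/ is a voiced stop in word-final position, so it devoices to [k]. /gigadakatohxumgag/ → gigadakatohxumgak.

gigadakatohxumgak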